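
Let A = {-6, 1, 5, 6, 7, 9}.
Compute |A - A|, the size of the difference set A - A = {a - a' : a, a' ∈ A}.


A - A = {a - a' : a, a' ∈ A}; |A| = 6.
Bounds: 2|A|-1 ≤ |A - A| ≤ |A|² - |A| + 1, i.e. 11 ≤ |A - A| ≤ 31.
Note: 0 ∈ A - A always (from a - a). The set is symmetric: if d ∈ A - A then -d ∈ A - A.
Enumerate nonzero differences d = a - a' with a > a' (then include -d):
Positive differences: {1, 2, 3, 4, 5, 6, 7, 8, 11, 12, 13, 15}
Full difference set: {0} ∪ (positive diffs) ∪ (negative diffs).
|A - A| = 1 + 2·12 = 25 (matches direct enumeration: 25).

|A - A| = 25


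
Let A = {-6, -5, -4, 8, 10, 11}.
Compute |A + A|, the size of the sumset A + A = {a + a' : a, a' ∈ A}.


A + A = {a + a' : a, a' ∈ A}; |A| = 6.
General bounds: 2|A| - 1 ≤ |A + A| ≤ |A|(|A|+1)/2, i.e. 11 ≤ |A + A| ≤ 21.
Lower bound 2|A|-1 is attained iff A is an arithmetic progression.
Enumerate sums a + a' for a ≤ a' (symmetric, so this suffices):
a = -6: -6+-6=-12, -6+-5=-11, -6+-4=-10, -6+8=2, -6+10=4, -6+11=5
a = -5: -5+-5=-10, -5+-4=-9, -5+8=3, -5+10=5, -5+11=6
a = -4: -4+-4=-8, -4+8=4, -4+10=6, -4+11=7
a = 8: 8+8=16, 8+10=18, 8+11=19
a = 10: 10+10=20, 10+11=21
a = 11: 11+11=22
Distinct sums: {-12, -11, -10, -9, -8, 2, 3, 4, 5, 6, 7, 16, 18, 19, 20, 21, 22}
|A + A| = 17

|A + A| = 17


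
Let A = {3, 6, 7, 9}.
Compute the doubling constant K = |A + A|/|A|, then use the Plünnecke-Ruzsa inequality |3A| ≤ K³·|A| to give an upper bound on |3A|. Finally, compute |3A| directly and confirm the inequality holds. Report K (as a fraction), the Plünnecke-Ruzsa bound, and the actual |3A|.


|A| = 4.
Step 1: Compute A + A by enumerating all 16 pairs.
A + A = {6, 9, 10, 12, 13, 14, 15, 16, 18}, so |A + A| = 9.
Step 2: Doubling constant K = |A + A|/|A| = 9/4 = 9/4 ≈ 2.2500.
Step 3: Plünnecke-Ruzsa gives |3A| ≤ K³·|A| = (2.2500)³ · 4 ≈ 45.5625.
Step 4: Compute 3A = A + A + A directly by enumerating all triples (a,b,c) ∈ A³; |3A| = 15.
Step 5: Check 15 ≤ 45.5625? Yes ✓.

K = 9/4, Plünnecke-Ruzsa bound K³|A| ≈ 45.5625, |3A| = 15, inequality holds.


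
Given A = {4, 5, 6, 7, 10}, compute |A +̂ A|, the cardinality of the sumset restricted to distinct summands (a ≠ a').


Restricted sumset: A +̂ A = {a + a' : a ∈ A, a' ∈ A, a ≠ a'}.
Equivalently, take A + A and drop any sum 2a that is achievable ONLY as a + a for a ∈ A (i.e. sums representable only with equal summands).
Enumerate pairs (a, a') with a < a' (symmetric, so each unordered pair gives one sum; this covers all a ≠ a'):
  4 + 5 = 9
  4 + 6 = 10
  4 + 7 = 11
  4 + 10 = 14
  5 + 6 = 11
  5 + 7 = 12
  5 + 10 = 15
  6 + 7 = 13
  6 + 10 = 16
  7 + 10 = 17
Collected distinct sums: {9, 10, 11, 12, 13, 14, 15, 16, 17}
|A +̂ A| = 9
(Reference bound: |A +̂ A| ≥ 2|A| - 3 for |A| ≥ 2, with |A| = 5 giving ≥ 7.)

|A +̂ A| = 9


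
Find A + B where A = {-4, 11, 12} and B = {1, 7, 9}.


A + B = {a + b : a ∈ A, b ∈ B}.
Enumerate all |A|·|B| = 3·3 = 9 pairs (a, b) and collect distinct sums.
a = -4: -4+1=-3, -4+7=3, -4+9=5
a = 11: 11+1=12, 11+7=18, 11+9=20
a = 12: 12+1=13, 12+7=19, 12+9=21
Collecting distinct sums: A + B = {-3, 3, 5, 12, 13, 18, 19, 20, 21}
|A + B| = 9

A + B = {-3, 3, 5, 12, 13, 18, 19, 20, 21}


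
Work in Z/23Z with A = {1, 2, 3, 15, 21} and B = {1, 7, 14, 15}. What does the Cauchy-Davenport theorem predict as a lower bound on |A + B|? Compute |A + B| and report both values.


Cauchy-Davenport: |A + B| ≥ min(p, |A| + |B| - 1) for A, B nonempty in Z/pZ.
|A| = 5, |B| = 4, p = 23.
CD lower bound = min(23, 5 + 4 - 1) = min(23, 8) = 8.
Compute A + B mod 23 directly:
a = 1: 1+1=2, 1+7=8, 1+14=15, 1+15=16
a = 2: 2+1=3, 2+7=9, 2+14=16, 2+15=17
a = 3: 3+1=4, 3+7=10, 3+14=17, 3+15=18
a = 15: 15+1=16, 15+7=22, 15+14=6, 15+15=7
a = 21: 21+1=22, 21+7=5, 21+14=12, 21+15=13
A + B = {2, 3, 4, 5, 6, 7, 8, 9, 10, 12, 13, 15, 16, 17, 18, 22}, so |A + B| = 16.
Verify: 16 ≥ 8? Yes ✓.

CD lower bound = 8, actual |A + B| = 16.


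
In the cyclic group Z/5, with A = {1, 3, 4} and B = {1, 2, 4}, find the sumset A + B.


Work in Z/5Z: reduce every sum a + b modulo 5.
Enumerate all 9 pairs:
a = 1: 1+1=2, 1+2=3, 1+4=0
a = 3: 3+1=4, 3+2=0, 3+4=2
a = 4: 4+1=0, 4+2=1, 4+4=3
Distinct residues collected: {0, 1, 2, 3, 4}
|A + B| = 5 (out of 5 total residues).

A + B = {0, 1, 2, 3, 4}


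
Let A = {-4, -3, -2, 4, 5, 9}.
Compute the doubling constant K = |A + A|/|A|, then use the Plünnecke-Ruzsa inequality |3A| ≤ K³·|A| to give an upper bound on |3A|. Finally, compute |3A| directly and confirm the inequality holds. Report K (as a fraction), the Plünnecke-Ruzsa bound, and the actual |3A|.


|A| = 6.
Step 1: Compute A + A by enumerating all 36 pairs.
A + A = {-8, -7, -6, -5, -4, 0, 1, 2, 3, 5, 6, 7, 8, 9, 10, 13, 14, 18}, so |A + A| = 18.
Step 2: Doubling constant K = |A + A|/|A| = 18/6 = 18/6 ≈ 3.0000.
Step 3: Plünnecke-Ruzsa gives |3A| ≤ K³·|A| = (3.0000)³ · 6 ≈ 162.0000.
Step 4: Compute 3A = A + A + A directly by enumerating all triples (a,b,c) ∈ A³; |3A| = 34.
Step 5: Check 34 ≤ 162.0000? Yes ✓.

K = 18/6, Plünnecke-Ruzsa bound K³|A| ≈ 162.0000, |3A| = 34, inequality holds.


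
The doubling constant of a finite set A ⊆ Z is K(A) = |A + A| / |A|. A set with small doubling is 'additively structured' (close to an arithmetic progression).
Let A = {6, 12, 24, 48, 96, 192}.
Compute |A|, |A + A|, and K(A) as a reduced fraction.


|A| = 6.
Compute A + A by enumerating all 36 pairs.
A + A = {12, 18, 24, 30, 36, 48, 54, 60, 72, 96, 102, 108, 120, 144, 192, 198, 204, 216, 240, 288, 384}, so |A + A| = 21.
K = |A + A| / |A| = 21/6 = 7/2 ≈ 3.5000.
Reference: AP of size 6 gives K = 11/6 ≈ 1.8333; a fully generic set of size 6 gives K ≈ 3.5000.

|A| = 6, |A + A| = 21, K = 21/6 = 7/2.


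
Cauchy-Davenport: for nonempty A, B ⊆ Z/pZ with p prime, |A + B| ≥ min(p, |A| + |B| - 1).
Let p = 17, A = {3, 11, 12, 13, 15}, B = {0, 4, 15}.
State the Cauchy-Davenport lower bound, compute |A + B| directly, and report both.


Cauchy-Davenport: |A + B| ≥ min(p, |A| + |B| - 1) for A, B nonempty in Z/pZ.
|A| = 5, |B| = 3, p = 17.
CD lower bound = min(17, 5 + 3 - 1) = min(17, 7) = 7.
Compute A + B mod 17 directly:
a = 3: 3+0=3, 3+4=7, 3+15=1
a = 11: 11+0=11, 11+4=15, 11+15=9
a = 12: 12+0=12, 12+4=16, 12+15=10
a = 13: 13+0=13, 13+4=0, 13+15=11
a = 15: 15+0=15, 15+4=2, 15+15=13
A + B = {0, 1, 2, 3, 7, 9, 10, 11, 12, 13, 15, 16}, so |A + B| = 12.
Verify: 12 ≥ 7? Yes ✓.

CD lower bound = 7, actual |A + B| = 12.


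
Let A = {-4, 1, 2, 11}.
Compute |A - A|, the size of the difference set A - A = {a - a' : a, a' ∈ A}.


A - A = {a - a' : a, a' ∈ A}; |A| = 4.
Bounds: 2|A|-1 ≤ |A - A| ≤ |A|² - |A| + 1, i.e. 7 ≤ |A - A| ≤ 13.
Note: 0 ∈ A - A always (from a - a). The set is symmetric: if d ∈ A - A then -d ∈ A - A.
Enumerate nonzero differences d = a - a' with a > a' (then include -d):
Positive differences: {1, 5, 6, 9, 10, 15}
Full difference set: {0} ∪ (positive diffs) ∪ (negative diffs).
|A - A| = 1 + 2·6 = 13 (matches direct enumeration: 13).

|A - A| = 13


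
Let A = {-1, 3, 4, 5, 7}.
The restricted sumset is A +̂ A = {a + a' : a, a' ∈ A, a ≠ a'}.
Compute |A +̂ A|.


Restricted sumset: A +̂ A = {a + a' : a ∈ A, a' ∈ A, a ≠ a'}.
Equivalently, take A + A and drop any sum 2a that is achievable ONLY as a + a for a ∈ A (i.e. sums representable only with equal summands).
Enumerate pairs (a, a') with a < a' (symmetric, so each unordered pair gives one sum; this covers all a ≠ a'):
  -1 + 3 = 2
  -1 + 4 = 3
  -1 + 5 = 4
  -1 + 7 = 6
  3 + 4 = 7
  3 + 5 = 8
  3 + 7 = 10
  4 + 5 = 9
  4 + 7 = 11
  5 + 7 = 12
Collected distinct sums: {2, 3, 4, 6, 7, 8, 9, 10, 11, 12}
|A +̂ A| = 10
(Reference bound: |A +̂ A| ≥ 2|A| - 3 for |A| ≥ 2, with |A| = 5 giving ≥ 7.)

|A +̂ A| = 10


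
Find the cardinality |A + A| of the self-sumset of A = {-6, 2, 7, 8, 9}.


A + A = {a + a' : a, a' ∈ A}; |A| = 5.
General bounds: 2|A| - 1 ≤ |A + A| ≤ |A|(|A|+1)/2, i.e. 9 ≤ |A + A| ≤ 15.
Lower bound 2|A|-1 is attained iff A is an arithmetic progression.
Enumerate sums a + a' for a ≤ a' (symmetric, so this suffices):
a = -6: -6+-6=-12, -6+2=-4, -6+7=1, -6+8=2, -6+9=3
a = 2: 2+2=4, 2+7=9, 2+8=10, 2+9=11
a = 7: 7+7=14, 7+8=15, 7+9=16
a = 8: 8+8=16, 8+9=17
a = 9: 9+9=18
Distinct sums: {-12, -4, 1, 2, 3, 4, 9, 10, 11, 14, 15, 16, 17, 18}
|A + A| = 14

|A + A| = 14


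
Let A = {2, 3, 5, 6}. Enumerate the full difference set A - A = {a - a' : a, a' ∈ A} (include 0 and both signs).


A - A = {a - a' : a, a' ∈ A}.
Compute a - a' for each ordered pair (a, a'):
a = 2: 2-2=0, 2-3=-1, 2-5=-3, 2-6=-4
a = 3: 3-2=1, 3-3=0, 3-5=-2, 3-6=-3
a = 5: 5-2=3, 5-3=2, 5-5=0, 5-6=-1
a = 6: 6-2=4, 6-3=3, 6-5=1, 6-6=0
Collecting distinct values (and noting 0 appears from a-a):
A - A = {-4, -3, -2, -1, 0, 1, 2, 3, 4}
|A - A| = 9

A - A = {-4, -3, -2, -1, 0, 1, 2, 3, 4}


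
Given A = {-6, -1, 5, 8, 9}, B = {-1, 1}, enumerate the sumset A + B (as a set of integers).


A + B = {a + b : a ∈ A, b ∈ B}.
Enumerate all |A|·|B| = 5·2 = 10 pairs (a, b) and collect distinct sums.
a = -6: -6+-1=-7, -6+1=-5
a = -1: -1+-1=-2, -1+1=0
a = 5: 5+-1=4, 5+1=6
a = 8: 8+-1=7, 8+1=9
a = 9: 9+-1=8, 9+1=10
Collecting distinct sums: A + B = {-7, -5, -2, 0, 4, 6, 7, 8, 9, 10}
|A + B| = 10

A + B = {-7, -5, -2, 0, 4, 6, 7, 8, 9, 10}


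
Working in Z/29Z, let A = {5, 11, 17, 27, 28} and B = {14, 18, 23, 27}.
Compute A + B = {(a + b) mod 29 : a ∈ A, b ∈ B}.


Work in Z/29Z: reduce every sum a + b modulo 29.
Enumerate all 20 pairs:
a = 5: 5+14=19, 5+18=23, 5+23=28, 5+27=3
a = 11: 11+14=25, 11+18=0, 11+23=5, 11+27=9
a = 17: 17+14=2, 17+18=6, 17+23=11, 17+27=15
a = 27: 27+14=12, 27+18=16, 27+23=21, 27+27=25
a = 28: 28+14=13, 28+18=17, 28+23=22, 28+27=26
Distinct residues collected: {0, 2, 3, 5, 6, 9, 11, 12, 13, 15, 16, 17, 19, 21, 22, 23, 25, 26, 28}
|A + B| = 19 (out of 29 total residues).

A + B = {0, 2, 3, 5, 6, 9, 11, 12, 13, 15, 16, 17, 19, 21, 22, 23, 25, 26, 28}


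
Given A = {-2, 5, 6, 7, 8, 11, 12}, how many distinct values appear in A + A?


A + A = {a + a' : a, a' ∈ A}; |A| = 7.
General bounds: 2|A| - 1 ≤ |A + A| ≤ |A|(|A|+1)/2, i.e. 13 ≤ |A + A| ≤ 28.
Lower bound 2|A|-1 is attained iff A is an arithmetic progression.
Enumerate sums a + a' for a ≤ a' (symmetric, so this suffices):
a = -2: -2+-2=-4, -2+5=3, -2+6=4, -2+7=5, -2+8=6, -2+11=9, -2+12=10
a = 5: 5+5=10, 5+6=11, 5+7=12, 5+8=13, 5+11=16, 5+12=17
a = 6: 6+6=12, 6+7=13, 6+8=14, 6+11=17, 6+12=18
a = 7: 7+7=14, 7+8=15, 7+11=18, 7+12=19
a = 8: 8+8=16, 8+11=19, 8+12=20
a = 11: 11+11=22, 11+12=23
a = 12: 12+12=24
Distinct sums: {-4, 3, 4, 5, 6, 9, 10, 11, 12, 13, 14, 15, 16, 17, 18, 19, 20, 22, 23, 24}
|A + A| = 20

|A + A| = 20


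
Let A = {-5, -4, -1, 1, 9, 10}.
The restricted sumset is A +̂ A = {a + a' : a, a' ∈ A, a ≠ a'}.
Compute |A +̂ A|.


Restricted sumset: A +̂ A = {a + a' : a ∈ A, a' ∈ A, a ≠ a'}.
Equivalently, take A + A and drop any sum 2a that is achievable ONLY as a + a for a ∈ A (i.e. sums representable only with equal summands).
Enumerate pairs (a, a') with a < a' (symmetric, so each unordered pair gives one sum; this covers all a ≠ a'):
  -5 + -4 = -9
  -5 + -1 = -6
  -5 + 1 = -4
  -5 + 9 = 4
  -5 + 10 = 5
  -4 + -1 = -5
  -4 + 1 = -3
  -4 + 9 = 5
  -4 + 10 = 6
  -1 + 1 = 0
  -1 + 9 = 8
  -1 + 10 = 9
  1 + 9 = 10
  1 + 10 = 11
  9 + 10 = 19
Collected distinct sums: {-9, -6, -5, -4, -3, 0, 4, 5, 6, 8, 9, 10, 11, 19}
|A +̂ A| = 14
(Reference bound: |A +̂ A| ≥ 2|A| - 3 for |A| ≥ 2, with |A| = 6 giving ≥ 9.)

|A +̂ A| = 14


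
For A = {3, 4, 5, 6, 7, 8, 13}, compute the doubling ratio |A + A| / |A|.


|A| = 7.
Compute A + A by enumerating all 49 pairs.
A + A = {6, 7, 8, 9, 10, 11, 12, 13, 14, 15, 16, 17, 18, 19, 20, 21, 26}, so |A + A| = 17.
K = |A + A| / |A| = 17/7 (already in lowest terms) ≈ 2.4286.
Reference: AP of size 7 gives K = 13/7 ≈ 1.8571; a fully generic set of size 7 gives K ≈ 4.0000.

|A| = 7, |A + A| = 17, K = 17/7.


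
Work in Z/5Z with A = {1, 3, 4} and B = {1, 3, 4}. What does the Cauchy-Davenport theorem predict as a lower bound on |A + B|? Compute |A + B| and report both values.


Cauchy-Davenport: |A + B| ≥ min(p, |A| + |B| - 1) for A, B nonempty in Z/pZ.
|A| = 3, |B| = 3, p = 5.
CD lower bound = min(5, 3 + 3 - 1) = min(5, 5) = 5.
Compute A + B mod 5 directly:
a = 1: 1+1=2, 1+3=4, 1+4=0
a = 3: 3+1=4, 3+3=1, 3+4=2
a = 4: 4+1=0, 4+3=2, 4+4=3
A + B = {0, 1, 2, 3, 4}, so |A + B| = 5.
Verify: 5 ≥ 5? Yes ✓.

CD lower bound = 5, actual |A + B| = 5.


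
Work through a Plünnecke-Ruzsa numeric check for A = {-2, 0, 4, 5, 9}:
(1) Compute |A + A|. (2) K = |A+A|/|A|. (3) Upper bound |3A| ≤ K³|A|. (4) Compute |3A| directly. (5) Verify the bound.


|A| = 5.
Step 1: Compute A + A by enumerating all 25 pairs.
A + A = {-4, -2, 0, 2, 3, 4, 5, 7, 8, 9, 10, 13, 14, 18}, so |A + A| = 14.
Step 2: Doubling constant K = |A + A|/|A| = 14/5 = 14/5 ≈ 2.8000.
Step 3: Plünnecke-Ruzsa gives |3A| ≤ K³·|A| = (2.8000)³ · 5 ≈ 109.7600.
Step 4: Compute 3A = A + A + A directly by enumerating all triples (a,b,c) ∈ A³; |3A| = 26.
Step 5: Check 26 ≤ 109.7600? Yes ✓.

K = 14/5, Plünnecke-Ruzsa bound K³|A| ≈ 109.7600, |3A| = 26, inequality holds.


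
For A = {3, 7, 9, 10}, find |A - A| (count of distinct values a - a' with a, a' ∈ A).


A - A = {a - a' : a, a' ∈ A}; |A| = 4.
Bounds: 2|A|-1 ≤ |A - A| ≤ |A|² - |A| + 1, i.e. 7 ≤ |A - A| ≤ 13.
Note: 0 ∈ A - A always (from a - a). The set is symmetric: if d ∈ A - A then -d ∈ A - A.
Enumerate nonzero differences d = a - a' with a > a' (then include -d):
Positive differences: {1, 2, 3, 4, 6, 7}
Full difference set: {0} ∪ (positive diffs) ∪ (negative diffs).
|A - A| = 1 + 2·6 = 13 (matches direct enumeration: 13).

|A - A| = 13


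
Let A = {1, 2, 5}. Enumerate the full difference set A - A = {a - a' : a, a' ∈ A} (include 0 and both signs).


A - A = {a - a' : a, a' ∈ A}.
Compute a - a' for each ordered pair (a, a'):
a = 1: 1-1=0, 1-2=-1, 1-5=-4
a = 2: 2-1=1, 2-2=0, 2-5=-3
a = 5: 5-1=4, 5-2=3, 5-5=0
Collecting distinct values (and noting 0 appears from a-a):
A - A = {-4, -3, -1, 0, 1, 3, 4}
|A - A| = 7

A - A = {-4, -3, -1, 0, 1, 3, 4}


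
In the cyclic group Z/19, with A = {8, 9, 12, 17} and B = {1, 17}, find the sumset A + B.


Work in Z/19Z: reduce every sum a + b modulo 19.
Enumerate all 8 pairs:
a = 8: 8+1=9, 8+17=6
a = 9: 9+1=10, 9+17=7
a = 12: 12+1=13, 12+17=10
a = 17: 17+1=18, 17+17=15
Distinct residues collected: {6, 7, 9, 10, 13, 15, 18}
|A + B| = 7 (out of 19 total residues).

A + B = {6, 7, 9, 10, 13, 15, 18}


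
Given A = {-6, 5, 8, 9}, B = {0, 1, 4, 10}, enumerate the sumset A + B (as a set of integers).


A + B = {a + b : a ∈ A, b ∈ B}.
Enumerate all |A|·|B| = 4·4 = 16 pairs (a, b) and collect distinct sums.
a = -6: -6+0=-6, -6+1=-5, -6+4=-2, -6+10=4
a = 5: 5+0=5, 5+1=6, 5+4=9, 5+10=15
a = 8: 8+0=8, 8+1=9, 8+4=12, 8+10=18
a = 9: 9+0=9, 9+1=10, 9+4=13, 9+10=19
Collecting distinct sums: A + B = {-6, -5, -2, 4, 5, 6, 8, 9, 10, 12, 13, 15, 18, 19}
|A + B| = 14

A + B = {-6, -5, -2, 4, 5, 6, 8, 9, 10, 12, 13, 15, 18, 19}


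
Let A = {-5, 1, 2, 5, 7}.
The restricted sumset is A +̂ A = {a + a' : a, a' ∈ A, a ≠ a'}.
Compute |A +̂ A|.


Restricted sumset: A +̂ A = {a + a' : a ∈ A, a' ∈ A, a ≠ a'}.
Equivalently, take A + A and drop any sum 2a that is achievable ONLY as a + a for a ∈ A (i.e. sums representable only with equal summands).
Enumerate pairs (a, a') with a < a' (symmetric, so each unordered pair gives one sum; this covers all a ≠ a'):
  -5 + 1 = -4
  -5 + 2 = -3
  -5 + 5 = 0
  -5 + 7 = 2
  1 + 2 = 3
  1 + 5 = 6
  1 + 7 = 8
  2 + 5 = 7
  2 + 7 = 9
  5 + 7 = 12
Collected distinct sums: {-4, -3, 0, 2, 3, 6, 7, 8, 9, 12}
|A +̂ A| = 10
(Reference bound: |A +̂ A| ≥ 2|A| - 3 for |A| ≥ 2, with |A| = 5 giving ≥ 7.)

|A +̂ A| = 10


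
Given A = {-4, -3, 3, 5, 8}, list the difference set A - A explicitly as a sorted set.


A - A = {a - a' : a, a' ∈ A}.
Compute a - a' for each ordered pair (a, a'):
a = -4: -4--4=0, -4--3=-1, -4-3=-7, -4-5=-9, -4-8=-12
a = -3: -3--4=1, -3--3=0, -3-3=-6, -3-5=-8, -3-8=-11
a = 3: 3--4=7, 3--3=6, 3-3=0, 3-5=-2, 3-8=-5
a = 5: 5--4=9, 5--3=8, 5-3=2, 5-5=0, 5-8=-3
a = 8: 8--4=12, 8--3=11, 8-3=5, 8-5=3, 8-8=0
Collecting distinct values (and noting 0 appears from a-a):
A - A = {-12, -11, -9, -8, -7, -6, -5, -3, -2, -1, 0, 1, 2, 3, 5, 6, 7, 8, 9, 11, 12}
|A - A| = 21

A - A = {-12, -11, -9, -8, -7, -6, -5, -3, -2, -1, 0, 1, 2, 3, 5, 6, 7, 8, 9, 11, 12}


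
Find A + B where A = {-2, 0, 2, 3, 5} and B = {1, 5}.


A + B = {a + b : a ∈ A, b ∈ B}.
Enumerate all |A|·|B| = 5·2 = 10 pairs (a, b) and collect distinct sums.
a = -2: -2+1=-1, -2+5=3
a = 0: 0+1=1, 0+5=5
a = 2: 2+1=3, 2+5=7
a = 3: 3+1=4, 3+5=8
a = 5: 5+1=6, 5+5=10
Collecting distinct sums: A + B = {-1, 1, 3, 4, 5, 6, 7, 8, 10}
|A + B| = 9

A + B = {-1, 1, 3, 4, 5, 6, 7, 8, 10}


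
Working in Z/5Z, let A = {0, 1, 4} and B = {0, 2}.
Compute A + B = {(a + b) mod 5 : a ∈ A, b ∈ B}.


Work in Z/5Z: reduce every sum a + b modulo 5.
Enumerate all 6 pairs:
a = 0: 0+0=0, 0+2=2
a = 1: 1+0=1, 1+2=3
a = 4: 4+0=4, 4+2=1
Distinct residues collected: {0, 1, 2, 3, 4}
|A + B| = 5 (out of 5 total residues).

A + B = {0, 1, 2, 3, 4}


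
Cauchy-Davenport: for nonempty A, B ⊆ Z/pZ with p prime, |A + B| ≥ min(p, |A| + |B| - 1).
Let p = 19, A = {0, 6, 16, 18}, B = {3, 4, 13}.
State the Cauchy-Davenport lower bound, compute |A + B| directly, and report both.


Cauchy-Davenport: |A + B| ≥ min(p, |A| + |B| - 1) for A, B nonempty in Z/pZ.
|A| = 4, |B| = 3, p = 19.
CD lower bound = min(19, 4 + 3 - 1) = min(19, 6) = 6.
Compute A + B mod 19 directly:
a = 0: 0+3=3, 0+4=4, 0+13=13
a = 6: 6+3=9, 6+4=10, 6+13=0
a = 16: 16+3=0, 16+4=1, 16+13=10
a = 18: 18+3=2, 18+4=3, 18+13=12
A + B = {0, 1, 2, 3, 4, 9, 10, 12, 13}, so |A + B| = 9.
Verify: 9 ≥ 6? Yes ✓.

CD lower bound = 6, actual |A + B| = 9.


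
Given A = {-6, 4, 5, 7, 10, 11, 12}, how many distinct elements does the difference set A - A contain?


A - A = {a - a' : a, a' ∈ A}; |A| = 7.
Bounds: 2|A|-1 ≤ |A - A| ≤ |A|² - |A| + 1, i.e. 13 ≤ |A - A| ≤ 43.
Note: 0 ∈ A - A always (from a - a). The set is symmetric: if d ∈ A - A then -d ∈ A - A.
Enumerate nonzero differences d = a - a' with a > a' (then include -d):
Positive differences: {1, 2, 3, 4, 5, 6, 7, 8, 10, 11, 13, 16, 17, 18}
Full difference set: {0} ∪ (positive diffs) ∪ (negative diffs).
|A - A| = 1 + 2·14 = 29 (matches direct enumeration: 29).

|A - A| = 29


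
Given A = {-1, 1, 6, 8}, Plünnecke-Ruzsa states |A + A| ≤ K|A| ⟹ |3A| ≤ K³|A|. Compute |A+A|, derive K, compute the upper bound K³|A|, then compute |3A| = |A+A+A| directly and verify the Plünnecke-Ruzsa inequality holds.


|A| = 4.
Step 1: Compute A + A by enumerating all 16 pairs.
A + A = {-2, 0, 2, 5, 7, 9, 12, 14, 16}, so |A + A| = 9.
Step 2: Doubling constant K = |A + A|/|A| = 9/4 = 9/4 ≈ 2.2500.
Step 3: Plünnecke-Ruzsa gives |3A| ≤ K³·|A| = (2.2500)³ · 4 ≈ 45.5625.
Step 4: Compute 3A = A + A + A directly by enumerating all triples (a,b,c) ∈ A³; |3A| = 16.
Step 5: Check 16 ≤ 45.5625? Yes ✓.

K = 9/4, Plünnecke-Ruzsa bound K³|A| ≈ 45.5625, |3A| = 16, inequality holds.


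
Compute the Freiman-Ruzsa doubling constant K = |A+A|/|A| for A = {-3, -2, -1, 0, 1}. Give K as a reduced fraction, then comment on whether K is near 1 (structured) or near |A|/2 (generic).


|A| = 5.
Compute A + A by enumerating all 25 pairs.
A + A = {-6, -5, -4, -3, -2, -1, 0, 1, 2}, so |A + A| = 9.
K = |A + A| / |A| = 9/5 (already in lowest terms) ≈ 1.8000.
Reference: AP of size 5 gives K = 9/5 ≈ 1.8000; a fully generic set of size 5 gives K ≈ 3.0000.

|A| = 5, |A + A| = 9, K = 9/5.


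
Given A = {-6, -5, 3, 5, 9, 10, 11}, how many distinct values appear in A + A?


A + A = {a + a' : a, a' ∈ A}; |A| = 7.
General bounds: 2|A| - 1 ≤ |A + A| ≤ |A|(|A|+1)/2, i.e. 13 ≤ |A + A| ≤ 28.
Lower bound 2|A|-1 is attained iff A is an arithmetic progression.
Enumerate sums a + a' for a ≤ a' (symmetric, so this suffices):
a = -6: -6+-6=-12, -6+-5=-11, -6+3=-3, -6+5=-1, -6+9=3, -6+10=4, -6+11=5
a = -5: -5+-5=-10, -5+3=-2, -5+5=0, -5+9=4, -5+10=5, -5+11=6
a = 3: 3+3=6, 3+5=8, 3+9=12, 3+10=13, 3+11=14
a = 5: 5+5=10, 5+9=14, 5+10=15, 5+11=16
a = 9: 9+9=18, 9+10=19, 9+11=20
a = 10: 10+10=20, 10+11=21
a = 11: 11+11=22
Distinct sums: {-12, -11, -10, -3, -2, -1, 0, 3, 4, 5, 6, 8, 10, 12, 13, 14, 15, 16, 18, 19, 20, 21, 22}
|A + A| = 23

|A + A| = 23


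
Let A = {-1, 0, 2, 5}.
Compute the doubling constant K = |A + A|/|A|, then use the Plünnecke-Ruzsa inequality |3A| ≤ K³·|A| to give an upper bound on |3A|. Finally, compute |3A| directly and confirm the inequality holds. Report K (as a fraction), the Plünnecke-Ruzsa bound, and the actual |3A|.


|A| = 4.
Step 1: Compute A + A by enumerating all 16 pairs.
A + A = {-2, -1, 0, 1, 2, 4, 5, 7, 10}, so |A + A| = 9.
Step 2: Doubling constant K = |A + A|/|A| = 9/4 = 9/4 ≈ 2.2500.
Step 3: Plünnecke-Ruzsa gives |3A| ≤ K³·|A| = (2.2500)³ · 4 ≈ 45.5625.
Step 4: Compute 3A = A + A + A directly by enumerating all triples (a,b,c) ∈ A³; |3A| = 15.
Step 5: Check 15 ≤ 45.5625? Yes ✓.

K = 9/4, Plünnecke-Ruzsa bound K³|A| ≈ 45.5625, |3A| = 15, inequality holds.


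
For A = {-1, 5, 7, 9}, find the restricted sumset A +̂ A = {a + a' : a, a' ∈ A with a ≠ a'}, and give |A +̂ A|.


Restricted sumset: A +̂ A = {a + a' : a ∈ A, a' ∈ A, a ≠ a'}.
Equivalently, take A + A and drop any sum 2a that is achievable ONLY as a + a for a ∈ A (i.e. sums representable only with equal summands).
Enumerate pairs (a, a') with a < a' (symmetric, so each unordered pair gives one sum; this covers all a ≠ a'):
  -1 + 5 = 4
  -1 + 7 = 6
  -1 + 9 = 8
  5 + 7 = 12
  5 + 9 = 14
  7 + 9 = 16
Collected distinct sums: {4, 6, 8, 12, 14, 16}
|A +̂ A| = 6
(Reference bound: |A +̂ A| ≥ 2|A| - 3 for |A| ≥ 2, with |A| = 4 giving ≥ 5.)

|A +̂ A| = 6


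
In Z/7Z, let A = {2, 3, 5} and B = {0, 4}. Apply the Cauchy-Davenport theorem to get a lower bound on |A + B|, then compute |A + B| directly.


Cauchy-Davenport: |A + B| ≥ min(p, |A| + |B| - 1) for A, B nonempty in Z/pZ.
|A| = 3, |B| = 2, p = 7.
CD lower bound = min(7, 3 + 2 - 1) = min(7, 4) = 4.
Compute A + B mod 7 directly:
a = 2: 2+0=2, 2+4=6
a = 3: 3+0=3, 3+4=0
a = 5: 5+0=5, 5+4=2
A + B = {0, 2, 3, 5, 6}, so |A + B| = 5.
Verify: 5 ≥ 4? Yes ✓.

CD lower bound = 4, actual |A + B| = 5.


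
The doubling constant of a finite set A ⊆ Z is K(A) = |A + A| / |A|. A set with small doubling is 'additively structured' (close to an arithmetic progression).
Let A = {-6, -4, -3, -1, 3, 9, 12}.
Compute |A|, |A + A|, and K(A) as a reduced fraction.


|A| = 7.
Compute A + A by enumerating all 49 pairs.
A + A = {-12, -10, -9, -8, -7, -6, -5, -4, -3, -2, -1, 0, 2, 3, 5, 6, 8, 9, 11, 12, 15, 18, 21, 24}, so |A + A| = 24.
K = |A + A| / |A| = 24/7 (already in lowest terms) ≈ 3.4286.
Reference: AP of size 7 gives K = 13/7 ≈ 1.8571; a fully generic set of size 7 gives K ≈ 4.0000.

|A| = 7, |A + A| = 24, K = 24/7.


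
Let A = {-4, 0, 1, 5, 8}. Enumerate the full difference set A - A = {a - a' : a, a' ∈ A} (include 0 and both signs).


A - A = {a - a' : a, a' ∈ A}.
Compute a - a' for each ordered pair (a, a'):
a = -4: -4--4=0, -4-0=-4, -4-1=-5, -4-5=-9, -4-8=-12
a = 0: 0--4=4, 0-0=0, 0-1=-1, 0-5=-5, 0-8=-8
a = 1: 1--4=5, 1-0=1, 1-1=0, 1-5=-4, 1-8=-7
a = 5: 5--4=9, 5-0=5, 5-1=4, 5-5=0, 5-8=-3
a = 8: 8--4=12, 8-0=8, 8-1=7, 8-5=3, 8-8=0
Collecting distinct values (and noting 0 appears from a-a):
A - A = {-12, -9, -8, -7, -5, -4, -3, -1, 0, 1, 3, 4, 5, 7, 8, 9, 12}
|A - A| = 17

A - A = {-12, -9, -8, -7, -5, -4, -3, -1, 0, 1, 3, 4, 5, 7, 8, 9, 12}


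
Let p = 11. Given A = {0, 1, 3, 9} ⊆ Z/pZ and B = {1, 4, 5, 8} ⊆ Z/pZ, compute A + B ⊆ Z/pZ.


Work in Z/11Z: reduce every sum a + b modulo 11.
Enumerate all 16 pairs:
a = 0: 0+1=1, 0+4=4, 0+5=5, 0+8=8
a = 1: 1+1=2, 1+4=5, 1+5=6, 1+8=9
a = 3: 3+1=4, 3+4=7, 3+5=8, 3+8=0
a = 9: 9+1=10, 9+4=2, 9+5=3, 9+8=6
Distinct residues collected: {0, 1, 2, 3, 4, 5, 6, 7, 8, 9, 10}
|A + B| = 11 (out of 11 total residues).

A + B = {0, 1, 2, 3, 4, 5, 6, 7, 8, 9, 10}


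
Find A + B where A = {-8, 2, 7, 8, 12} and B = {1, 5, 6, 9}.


A + B = {a + b : a ∈ A, b ∈ B}.
Enumerate all |A|·|B| = 5·4 = 20 pairs (a, b) and collect distinct sums.
a = -8: -8+1=-7, -8+5=-3, -8+6=-2, -8+9=1
a = 2: 2+1=3, 2+5=7, 2+6=8, 2+9=11
a = 7: 7+1=8, 7+5=12, 7+6=13, 7+9=16
a = 8: 8+1=9, 8+5=13, 8+6=14, 8+9=17
a = 12: 12+1=13, 12+5=17, 12+6=18, 12+9=21
Collecting distinct sums: A + B = {-7, -3, -2, 1, 3, 7, 8, 9, 11, 12, 13, 14, 16, 17, 18, 21}
|A + B| = 16

A + B = {-7, -3, -2, 1, 3, 7, 8, 9, 11, 12, 13, 14, 16, 17, 18, 21}


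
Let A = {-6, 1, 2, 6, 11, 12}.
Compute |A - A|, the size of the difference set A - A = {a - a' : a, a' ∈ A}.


A - A = {a - a' : a, a' ∈ A}; |A| = 6.
Bounds: 2|A|-1 ≤ |A - A| ≤ |A|² - |A| + 1, i.e. 11 ≤ |A - A| ≤ 31.
Note: 0 ∈ A - A always (from a - a). The set is symmetric: if d ∈ A - A then -d ∈ A - A.
Enumerate nonzero differences d = a - a' with a > a' (then include -d):
Positive differences: {1, 4, 5, 6, 7, 8, 9, 10, 11, 12, 17, 18}
Full difference set: {0} ∪ (positive diffs) ∪ (negative diffs).
|A - A| = 1 + 2·12 = 25 (matches direct enumeration: 25).

|A - A| = 25


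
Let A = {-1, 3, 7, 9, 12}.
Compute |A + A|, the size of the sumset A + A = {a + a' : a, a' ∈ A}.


A + A = {a + a' : a, a' ∈ A}; |A| = 5.
General bounds: 2|A| - 1 ≤ |A + A| ≤ |A|(|A|+1)/2, i.e. 9 ≤ |A + A| ≤ 15.
Lower bound 2|A|-1 is attained iff A is an arithmetic progression.
Enumerate sums a + a' for a ≤ a' (symmetric, so this suffices):
a = -1: -1+-1=-2, -1+3=2, -1+7=6, -1+9=8, -1+12=11
a = 3: 3+3=6, 3+7=10, 3+9=12, 3+12=15
a = 7: 7+7=14, 7+9=16, 7+12=19
a = 9: 9+9=18, 9+12=21
a = 12: 12+12=24
Distinct sums: {-2, 2, 6, 8, 10, 11, 12, 14, 15, 16, 18, 19, 21, 24}
|A + A| = 14

|A + A| = 14


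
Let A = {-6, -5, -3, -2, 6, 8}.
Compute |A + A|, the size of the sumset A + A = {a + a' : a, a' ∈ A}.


A + A = {a + a' : a, a' ∈ A}; |A| = 6.
General bounds: 2|A| - 1 ≤ |A + A| ≤ |A|(|A|+1)/2, i.e. 11 ≤ |A + A| ≤ 21.
Lower bound 2|A|-1 is attained iff A is an arithmetic progression.
Enumerate sums a + a' for a ≤ a' (symmetric, so this suffices):
a = -6: -6+-6=-12, -6+-5=-11, -6+-3=-9, -6+-2=-8, -6+6=0, -6+8=2
a = -5: -5+-5=-10, -5+-3=-8, -5+-2=-7, -5+6=1, -5+8=3
a = -3: -3+-3=-6, -3+-2=-5, -3+6=3, -3+8=5
a = -2: -2+-2=-4, -2+6=4, -2+8=6
a = 6: 6+6=12, 6+8=14
a = 8: 8+8=16
Distinct sums: {-12, -11, -10, -9, -8, -7, -6, -5, -4, 0, 1, 2, 3, 4, 5, 6, 12, 14, 16}
|A + A| = 19

|A + A| = 19


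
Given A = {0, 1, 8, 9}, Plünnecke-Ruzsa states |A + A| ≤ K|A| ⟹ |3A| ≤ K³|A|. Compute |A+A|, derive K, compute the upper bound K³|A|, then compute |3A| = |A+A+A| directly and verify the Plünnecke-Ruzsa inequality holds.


|A| = 4.
Step 1: Compute A + A by enumerating all 16 pairs.
A + A = {0, 1, 2, 8, 9, 10, 16, 17, 18}, so |A + A| = 9.
Step 2: Doubling constant K = |A + A|/|A| = 9/4 = 9/4 ≈ 2.2500.
Step 3: Plünnecke-Ruzsa gives |3A| ≤ K³·|A| = (2.2500)³ · 4 ≈ 45.5625.
Step 4: Compute 3A = A + A + A directly by enumerating all triples (a,b,c) ∈ A³; |3A| = 16.
Step 5: Check 16 ≤ 45.5625? Yes ✓.

K = 9/4, Plünnecke-Ruzsa bound K³|A| ≈ 45.5625, |3A| = 16, inequality holds.


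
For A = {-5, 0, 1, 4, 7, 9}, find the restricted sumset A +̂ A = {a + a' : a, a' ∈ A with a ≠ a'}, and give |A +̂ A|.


Restricted sumset: A +̂ A = {a + a' : a ∈ A, a' ∈ A, a ≠ a'}.
Equivalently, take A + A and drop any sum 2a that is achievable ONLY as a + a for a ∈ A (i.e. sums representable only with equal summands).
Enumerate pairs (a, a') with a < a' (symmetric, so each unordered pair gives one sum; this covers all a ≠ a'):
  -5 + 0 = -5
  -5 + 1 = -4
  -5 + 4 = -1
  -5 + 7 = 2
  -5 + 9 = 4
  0 + 1 = 1
  0 + 4 = 4
  0 + 7 = 7
  0 + 9 = 9
  1 + 4 = 5
  1 + 7 = 8
  1 + 9 = 10
  4 + 7 = 11
  4 + 9 = 13
  7 + 9 = 16
Collected distinct sums: {-5, -4, -1, 1, 2, 4, 5, 7, 8, 9, 10, 11, 13, 16}
|A +̂ A| = 14
(Reference bound: |A +̂ A| ≥ 2|A| - 3 for |A| ≥ 2, with |A| = 6 giving ≥ 9.)

|A +̂ A| = 14


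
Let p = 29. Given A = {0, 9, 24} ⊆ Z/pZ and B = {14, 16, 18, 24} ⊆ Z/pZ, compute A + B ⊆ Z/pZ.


Work in Z/29Z: reduce every sum a + b modulo 29.
Enumerate all 12 pairs:
a = 0: 0+14=14, 0+16=16, 0+18=18, 0+24=24
a = 9: 9+14=23, 9+16=25, 9+18=27, 9+24=4
a = 24: 24+14=9, 24+16=11, 24+18=13, 24+24=19
Distinct residues collected: {4, 9, 11, 13, 14, 16, 18, 19, 23, 24, 25, 27}
|A + B| = 12 (out of 29 total residues).

A + B = {4, 9, 11, 13, 14, 16, 18, 19, 23, 24, 25, 27}


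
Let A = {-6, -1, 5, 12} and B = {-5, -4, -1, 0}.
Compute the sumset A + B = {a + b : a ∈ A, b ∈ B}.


A + B = {a + b : a ∈ A, b ∈ B}.
Enumerate all |A|·|B| = 4·4 = 16 pairs (a, b) and collect distinct sums.
a = -6: -6+-5=-11, -6+-4=-10, -6+-1=-7, -6+0=-6
a = -1: -1+-5=-6, -1+-4=-5, -1+-1=-2, -1+0=-1
a = 5: 5+-5=0, 5+-4=1, 5+-1=4, 5+0=5
a = 12: 12+-5=7, 12+-4=8, 12+-1=11, 12+0=12
Collecting distinct sums: A + B = {-11, -10, -7, -6, -5, -2, -1, 0, 1, 4, 5, 7, 8, 11, 12}
|A + B| = 15

A + B = {-11, -10, -7, -6, -5, -2, -1, 0, 1, 4, 5, 7, 8, 11, 12}


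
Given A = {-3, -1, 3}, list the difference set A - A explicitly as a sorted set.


A - A = {a - a' : a, a' ∈ A}.
Compute a - a' for each ordered pair (a, a'):
a = -3: -3--3=0, -3--1=-2, -3-3=-6
a = -1: -1--3=2, -1--1=0, -1-3=-4
a = 3: 3--3=6, 3--1=4, 3-3=0
Collecting distinct values (and noting 0 appears from a-a):
A - A = {-6, -4, -2, 0, 2, 4, 6}
|A - A| = 7

A - A = {-6, -4, -2, 0, 2, 4, 6}


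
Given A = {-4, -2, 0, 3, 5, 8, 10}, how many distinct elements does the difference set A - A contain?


A - A = {a - a' : a, a' ∈ A}; |A| = 7.
Bounds: 2|A|-1 ≤ |A - A| ≤ |A|² - |A| + 1, i.e. 13 ≤ |A - A| ≤ 43.
Note: 0 ∈ A - A always (from a - a). The set is symmetric: if d ∈ A - A then -d ∈ A - A.
Enumerate nonzero differences d = a - a' with a > a' (then include -d):
Positive differences: {2, 3, 4, 5, 7, 8, 9, 10, 12, 14}
Full difference set: {0} ∪ (positive diffs) ∪ (negative diffs).
|A - A| = 1 + 2·10 = 21 (matches direct enumeration: 21).

|A - A| = 21


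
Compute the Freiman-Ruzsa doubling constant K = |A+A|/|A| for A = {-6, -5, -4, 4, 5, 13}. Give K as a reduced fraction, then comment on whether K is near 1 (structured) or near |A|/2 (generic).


|A| = 6.
Compute A + A by enumerating all 36 pairs.
A + A = {-12, -11, -10, -9, -8, -2, -1, 0, 1, 7, 8, 9, 10, 17, 18, 26}, so |A + A| = 16.
K = |A + A| / |A| = 16/6 = 8/3 ≈ 2.6667.
Reference: AP of size 6 gives K = 11/6 ≈ 1.8333; a fully generic set of size 6 gives K ≈ 3.5000.

|A| = 6, |A + A| = 16, K = 16/6 = 8/3.


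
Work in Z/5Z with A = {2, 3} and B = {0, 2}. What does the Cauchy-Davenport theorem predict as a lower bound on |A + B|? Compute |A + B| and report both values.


Cauchy-Davenport: |A + B| ≥ min(p, |A| + |B| - 1) for A, B nonempty in Z/pZ.
|A| = 2, |B| = 2, p = 5.
CD lower bound = min(5, 2 + 2 - 1) = min(5, 3) = 3.
Compute A + B mod 5 directly:
a = 2: 2+0=2, 2+2=4
a = 3: 3+0=3, 3+2=0
A + B = {0, 2, 3, 4}, so |A + B| = 4.
Verify: 4 ≥ 3? Yes ✓.

CD lower bound = 3, actual |A + B| = 4.


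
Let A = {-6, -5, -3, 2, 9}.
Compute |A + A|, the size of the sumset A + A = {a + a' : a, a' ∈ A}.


A + A = {a + a' : a, a' ∈ A}; |A| = 5.
General bounds: 2|A| - 1 ≤ |A + A| ≤ |A|(|A|+1)/2, i.e. 9 ≤ |A + A| ≤ 15.
Lower bound 2|A|-1 is attained iff A is an arithmetic progression.
Enumerate sums a + a' for a ≤ a' (symmetric, so this suffices):
a = -6: -6+-6=-12, -6+-5=-11, -6+-3=-9, -6+2=-4, -6+9=3
a = -5: -5+-5=-10, -5+-3=-8, -5+2=-3, -5+9=4
a = -3: -3+-3=-6, -3+2=-1, -3+9=6
a = 2: 2+2=4, 2+9=11
a = 9: 9+9=18
Distinct sums: {-12, -11, -10, -9, -8, -6, -4, -3, -1, 3, 4, 6, 11, 18}
|A + A| = 14

|A + A| = 14


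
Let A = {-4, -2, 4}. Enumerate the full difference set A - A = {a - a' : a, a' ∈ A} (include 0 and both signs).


A - A = {a - a' : a, a' ∈ A}.
Compute a - a' for each ordered pair (a, a'):
a = -4: -4--4=0, -4--2=-2, -4-4=-8
a = -2: -2--4=2, -2--2=0, -2-4=-6
a = 4: 4--4=8, 4--2=6, 4-4=0
Collecting distinct values (and noting 0 appears from a-a):
A - A = {-8, -6, -2, 0, 2, 6, 8}
|A - A| = 7

A - A = {-8, -6, -2, 0, 2, 6, 8}


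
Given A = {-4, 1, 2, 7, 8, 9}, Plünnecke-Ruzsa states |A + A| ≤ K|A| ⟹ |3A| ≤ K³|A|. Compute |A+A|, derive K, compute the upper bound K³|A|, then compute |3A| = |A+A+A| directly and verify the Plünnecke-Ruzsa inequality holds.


|A| = 6.
Step 1: Compute A + A by enumerating all 36 pairs.
A + A = {-8, -3, -2, 2, 3, 4, 5, 8, 9, 10, 11, 14, 15, 16, 17, 18}, so |A + A| = 16.
Step 2: Doubling constant K = |A + A|/|A| = 16/6 = 16/6 ≈ 2.6667.
Step 3: Plünnecke-Ruzsa gives |3A| ≤ K³·|A| = (2.6667)³ · 6 ≈ 113.7778.
Step 4: Compute 3A = A + A + A directly by enumerating all triples (a,b,c) ∈ A³; |3A| = 31.
Step 5: Check 31 ≤ 113.7778? Yes ✓.

K = 16/6, Plünnecke-Ruzsa bound K³|A| ≈ 113.7778, |3A| = 31, inequality holds.


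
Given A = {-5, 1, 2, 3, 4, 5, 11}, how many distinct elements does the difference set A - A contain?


A - A = {a - a' : a, a' ∈ A}; |A| = 7.
Bounds: 2|A|-1 ≤ |A - A| ≤ |A|² - |A| + 1, i.e. 13 ≤ |A - A| ≤ 43.
Note: 0 ∈ A - A always (from a - a). The set is symmetric: if d ∈ A - A then -d ∈ A - A.
Enumerate nonzero differences d = a - a' with a > a' (then include -d):
Positive differences: {1, 2, 3, 4, 6, 7, 8, 9, 10, 16}
Full difference set: {0} ∪ (positive diffs) ∪ (negative diffs).
|A - A| = 1 + 2·10 = 21 (matches direct enumeration: 21).

|A - A| = 21


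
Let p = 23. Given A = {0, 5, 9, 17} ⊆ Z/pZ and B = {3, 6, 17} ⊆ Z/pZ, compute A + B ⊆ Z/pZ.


Work in Z/23Z: reduce every sum a + b modulo 23.
Enumerate all 12 pairs:
a = 0: 0+3=3, 0+6=6, 0+17=17
a = 5: 5+3=8, 5+6=11, 5+17=22
a = 9: 9+3=12, 9+6=15, 9+17=3
a = 17: 17+3=20, 17+6=0, 17+17=11
Distinct residues collected: {0, 3, 6, 8, 11, 12, 15, 17, 20, 22}
|A + B| = 10 (out of 23 total residues).

A + B = {0, 3, 6, 8, 11, 12, 15, 17, 20, 22}


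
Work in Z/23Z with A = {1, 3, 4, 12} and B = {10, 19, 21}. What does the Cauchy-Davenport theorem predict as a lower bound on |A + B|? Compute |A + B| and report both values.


Cauchy-Davenport: |A + B| ≥ min(p, |A| + |B| - 1) for A, B nonempty in Z/pZ.
|A| = 4, |B| = 3, p = 23.
CD lower bound = min(23, 4 + 3 - 1) = min(23, 6) = 6.
Compute A + B mod 23 directly:
a = 1: 1+10=11, 1+19=20, 1+21=22
a = 3: 3+10=13, 3+19=22, 3+21=1
a = 4: 4+10=14, 4+19=0, 4+21=2
a = 12: 12+10=22, 12+19=8, 12+21=10
A + B = {0, 1, 2, 8, 10, 11, 13, 14, 20, 22}, so |A + B| = 10.
Verify: 10 ≥ 6? Yes ✓.

CD lower bound = 6, actual |A + B| = 10.


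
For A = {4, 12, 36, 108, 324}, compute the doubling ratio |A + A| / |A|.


|A| = 5.
Compute A + A by enumerating all 25 pairs.
A + A = {8, 16, 24, 40, 48, 72, 112, 120, 144, 216, 328, 336, 360, 432, 648}, so |A + A| = 15.
K = |A + A| / |A| = 15/5 = 3/1 ≈ 3.0000.
Reference: AP of size 5 gives K = 9/5 ≈ 1.8000; a fully generic set of size 5 gives K ≈ 3.0000.

|A| = 5, |A + A| = 15, K = 15/5 = 3/1.


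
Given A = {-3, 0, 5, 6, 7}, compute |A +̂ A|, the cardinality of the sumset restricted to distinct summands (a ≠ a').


Restricted sumset: A +̂ A = {a + a' : a ∈ A, a' ∈ A, a ≠ a'}.
Equivalently, take A + A and drop any sum 2a that is achievable ONLY as a + a for a ∈ A (i.e. sums representable only with equal summands).
Enumerate pairs (a, a') with a < a' (symmetric, so each unordered pair gives one sum; this covers all a ≠ a'):
  -3 + 0 = -3
  -3 + 5 = 2
  -3 + 6 = 3
  -3 + 7 = 4
  0 + 5 = 5
  0 + 6 = 6
  0 + 7 = 7
  5 + 6 = 11
  5 + 7 = 12
  6 + 7 = 13
Collected distinct sums: {-3, 2, 3, 4, 5, 6, 7, 11, 12, 13}
|A +̂ A| = 10
(Reference bound: |A +̂ A| ≥ 2|A| - 3 for |A| ≥ 2, with |A| = 5 giving ≥ 7.)

|A +̂ A| = 10


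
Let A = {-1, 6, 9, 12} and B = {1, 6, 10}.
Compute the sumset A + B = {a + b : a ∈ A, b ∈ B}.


A + B = {a + b : a ∈ A, b ∈ B}.
Enumerate all |A|·|B| = 4·3 = 12 pairs (a, b) and collect distinct sums.
a = -1: -1+1=0, -1+6=5, -1+10=9
a = 6: 6+1=7, 6+6=12, 6+10=16
a = 9: 9+1=10, 9+6=15, 9+10=19
a = 12: 12+1=13, 12+6=18, 12+10=22
Collecting distinct sums: A + B = {0, 5, 7, 9, 10, 12, 13, 15, 16, 18, 19, 22}
|A + B| = 12

A + B = {0, 5, 7, 9, 10, 12, 13, 15, 16, 18, 19, 22}


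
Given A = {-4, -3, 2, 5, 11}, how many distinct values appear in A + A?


A + A = {a + a' : a, a' ∈ A}; |A| = 5.
General bounds: 2|A| - 1 ≤ |A + A| ≤ |A|(|A|+1)/2, i.e. 9 ≤ |A + A| ≤ 15.
Lower bound 2|A|-1 is attained iff A is an arithmetic progression.
Enumerate sums a + a' for a ≤ a' (symmetric, so this suffices):
a = -4: -4+-4=-8, -4+-3=-7, -4+2=-2, -4+5=1, -4+11=7
a = -3: -3+-3=-6, -3+2=-1, -3+5=2, -3+11=8
a = 2: 2+2=4, 2+5=7, 2+11=13
a = 5: 5+5=10, 5+11=16
a = 11: 11+11=22
Distinct sums: {-8, -7, -6, -2, -1, 1, 2, 4, 7, 8, 10, 13, 16, 22}
|A + A| = 14

|A + A| = 14


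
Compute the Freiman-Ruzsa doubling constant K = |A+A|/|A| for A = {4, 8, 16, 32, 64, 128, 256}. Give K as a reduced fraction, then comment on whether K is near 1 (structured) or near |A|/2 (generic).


|A| = 7.
Compute A + A by enumerating all 49 pairs.
A + A = {8, 12, 16, 20, 24, 32, 36, 40, 48, 64, 68, 72, 80, 96, 128, 132, 136, 144, 160, 192, 256, 260, 264, 272, 288, 320, 384, 512}, so |A + A| = 28.
K = |A + A| / |A| = 28/7 = 4/1 ≈ 4.0000.
Reference: AP of size 7 gives K = 13/7 ≈ 1.8571; a fully generic set of size 7 gives K ≈ 4.0000.

|A| = 7, |A + A| = 28, K = 28/7 = 4/1.


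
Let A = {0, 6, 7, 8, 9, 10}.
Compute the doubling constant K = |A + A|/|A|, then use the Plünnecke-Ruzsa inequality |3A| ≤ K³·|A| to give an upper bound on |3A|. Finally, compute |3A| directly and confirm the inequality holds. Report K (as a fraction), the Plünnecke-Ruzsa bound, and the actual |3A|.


|A| = 6.
Step 1: Compute A + A by enumerating all 36 pairs.
A + A = {0, 6, 7, 8, 9, 10, 12, 13, 14, 15, 16, 17, 18, 19, 20}, so |A + A| = 15.
Step 2: Doubling constant K = |A + A|/|A| = 15/6 = 15/6 ≈ 2.5000.
Step 3: Plünnecke-Ruzsa gives |3A| ≤ K³·|A| = (2.5000)³ · 6 ≈ 93.7500.
Step 4: Compute 3A = A + A + A directly by enumerating all triples (a,b,c) ∈ A³; |3A| = 25.
Step 5: Check 25 ≤ 93.7500? Yes ✓.

K = 15/6, Plünnecke-Ruzsa bound K³|A| ≈ 93.7500, |3A| = 25, inequality holds.


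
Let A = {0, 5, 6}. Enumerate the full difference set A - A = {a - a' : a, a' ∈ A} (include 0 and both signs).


A - A = {a - a' : a, a' ∈ A}.
Compute a - a' for each ordered pair (a, a'):
a = 0: 0-0=0, 0-5=-5, 0-6=-6
a = 5: 5-0=5, 5-5=0, 5-6=-1
a = 6: 6-0=6, 6-5=1, 6-6=0
Collecting distinct values (and noting 0 appears from a-a):
A - A = {-6, -5, -1, 0, 1, 5, 6}
|A - A| = 7

A - A = {-6, -5, -1, 0, 1, 5, 6}


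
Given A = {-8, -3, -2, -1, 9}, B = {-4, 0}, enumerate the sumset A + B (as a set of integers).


A + B = {a + b : a ∈ A, b ∈ B}.
Enumerate all |A|·|B| = 5·2 = 10 pairs (a, b) and collect distinct sums.
a = -8: -8+-4=-12, -8+0=-8
a = -3: -3+-4=-7, -3+0=-3
a = -2: -2+-4=-6, -2+0=-2
a = -1: -1+-4=-5, -1+0=-1
a = 9: 9+-4=5, 9+0=9
Collecting distinct sums: A + B = {-12, -8, -7, -6, -5, -3, -2, -1, 5, 9}
|A + B| = 10

A + B = {-12, -8, -7, -6, -5, -3, -2, -1, 5, 9}


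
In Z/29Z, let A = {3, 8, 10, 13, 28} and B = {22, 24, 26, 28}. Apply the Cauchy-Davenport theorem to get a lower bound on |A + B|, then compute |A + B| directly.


Cauchy-Davenport: |A + B| ≥ min(p, |A| + |B| - 1) for A, B nonempty in Z/pZ.
|A| = 5, |B| = 4, p = 29.
CD lower bound = min(29, 5 + 4 - 1) = min(29, 8) = 8.
Compute A + B mod 29 directly:
a = 3: 3+22=25, 3+24=27, 3+26=0, 3+28=2
a = 8: 8+22=1, 8+24=3, 8+26=5, 8+28=7
a = 10: 10+22=3, 10+24=5, 10+26=7, 10+28=9
a = 13: 13+22=6, 13+24=8, 13+26=10, 13+28=12
a = 28: 28+22=21, 28+24=23, 28+26=25, 28+28=27
A + B = {0, 1, 2, 3, 5, 6, 7, 8, 9, 10, 12, 21, 23, 25, 27}, so |A + B| = 15.
Verify: 15 ≥ 8? Yes ✓.

CD lower bound = 8, actual |A + B| = 15.
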